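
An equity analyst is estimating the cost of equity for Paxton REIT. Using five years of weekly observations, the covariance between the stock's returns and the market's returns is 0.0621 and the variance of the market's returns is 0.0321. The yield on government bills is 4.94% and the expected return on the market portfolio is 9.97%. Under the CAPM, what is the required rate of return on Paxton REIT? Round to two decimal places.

β = Cov(R_i, R_m) / Var(R_m) = 0.0621 / 0.0321 = 1.9346
MRP = 9.97% − 4.94% = 5.03%
E(R) = R_f + β × MRP = 4.94% + 1.9346 × 5.03% = 14.67%

14.67%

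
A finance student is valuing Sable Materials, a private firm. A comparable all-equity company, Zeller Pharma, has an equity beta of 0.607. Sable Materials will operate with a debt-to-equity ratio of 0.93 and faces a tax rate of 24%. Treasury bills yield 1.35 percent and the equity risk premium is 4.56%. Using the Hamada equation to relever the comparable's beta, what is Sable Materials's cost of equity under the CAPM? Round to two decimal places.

6.07%

β_L = β_U × [1 + (1 − t)(D/E)] = 0.607 × [1 + (1 − 0.24) × 0.93]
    = 0.607 × [1 + 0.76 × 0.93] = 0.607 × 1.7068 = 1.0360
E(R) = R_f + β_L × MRP = 1.35% + 1.0360 × 4.56% = 6.07%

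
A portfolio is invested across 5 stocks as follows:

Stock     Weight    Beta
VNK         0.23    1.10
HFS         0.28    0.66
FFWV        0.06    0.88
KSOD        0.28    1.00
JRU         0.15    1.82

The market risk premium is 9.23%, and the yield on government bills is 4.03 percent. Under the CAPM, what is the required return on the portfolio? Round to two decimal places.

β_P = Σ w_i β_i = 0.23×1.10 + 0.28×0.66 + 0.06×0.88 + 0.28×1.00 + 0.15×1.82 = 1.0436
E(R_P) = R_f + β_P × MRP = 4.03% + 1.0436 × 9.23% = 13.66%

13.66%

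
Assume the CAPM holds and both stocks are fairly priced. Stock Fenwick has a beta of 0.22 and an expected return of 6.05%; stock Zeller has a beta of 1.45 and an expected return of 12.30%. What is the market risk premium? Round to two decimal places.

Both satisfy E(R) = R_f + β·MRP, so the slope of the SML is
MRP = (12.30% − 6.05%) / (1.45 − 0.22) = 6.25% / 1.23 = 5.0813%

5.08%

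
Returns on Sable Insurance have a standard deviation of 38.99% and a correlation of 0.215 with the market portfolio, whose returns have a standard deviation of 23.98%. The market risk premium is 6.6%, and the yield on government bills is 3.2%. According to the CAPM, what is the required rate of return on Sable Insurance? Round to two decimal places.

5.51%

β = ρ × σ_i / σ_m = 0.215 × 38.99% / 23.98% = 0.3496
E(R) = 3.2% + 0.3496 × 6.6% = 5.51%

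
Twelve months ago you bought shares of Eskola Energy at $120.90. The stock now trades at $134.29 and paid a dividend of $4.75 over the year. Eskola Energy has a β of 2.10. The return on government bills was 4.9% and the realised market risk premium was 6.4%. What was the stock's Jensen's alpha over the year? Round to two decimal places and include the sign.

-3.34%

Realised HPR = (P1 + D1 − P0) / P0 = (134.29 + 4.75 − 120.90) / 120.90 = 18.14 / 120.90 = 15.0041%
CAPM required = R_f + β·MRP = 4.9% + 2.10 × 6.4% = 18.3400%
α = realised − required = 15.0041% − 18.3400% = -3.34%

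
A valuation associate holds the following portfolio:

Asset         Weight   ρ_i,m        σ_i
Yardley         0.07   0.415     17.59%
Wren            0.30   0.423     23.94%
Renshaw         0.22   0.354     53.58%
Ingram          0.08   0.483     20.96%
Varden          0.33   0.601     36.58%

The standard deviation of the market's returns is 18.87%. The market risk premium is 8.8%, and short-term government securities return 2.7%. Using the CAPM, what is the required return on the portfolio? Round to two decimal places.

β_Yardley = 0.415 × 17.59% / 18.87% = 0.3868
β_Wren = 0.423 × 23.94% / 18.87% = 0.5367
β_Renshaw = 0.354 × 53.58% / 18.87% = 1.0052
β_Ingram = 0.483 × 20.96% / 18.87% = 0.5365
β_Varden = 0.601 × 36.58% / 18.87% = 1.1651
β_P = Σ w_i β_i = 0.07×0.3868 + 0.30×0.5367 + 0.22×1.0052 + 0.08×0.5365 + 0.33×1.1651 = 0.8366
E(R_P) = R_f + β_P × MRP = 2.7% + 0.8366 × 8.8% = 10.06%

10.06%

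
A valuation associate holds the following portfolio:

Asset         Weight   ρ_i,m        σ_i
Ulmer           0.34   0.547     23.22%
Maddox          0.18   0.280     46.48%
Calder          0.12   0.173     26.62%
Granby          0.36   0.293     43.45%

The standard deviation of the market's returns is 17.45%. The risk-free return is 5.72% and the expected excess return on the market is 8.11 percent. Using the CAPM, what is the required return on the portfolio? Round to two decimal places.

β_Ulmer = 0.547 × 23.22% / 17.45% = 0.7279
β_Maddox = 0.280 × 46.48% / 17.45% = 0.7458
β_Calder = 0.173 × 26.62% / 17.45% = 0.2639
β_Granby = 0.293 × 43.45% / 17.45% = 0.7296
β_P = Σ w_i β_i = 0.34×0.7279 + 0.18×0.7458 + 0.12×0.2639 + 0.36×0.7296 = 0.6761
E(R_P) = R_f + β_P × MRP = 5.72% + 0.6761 × 8.11% = 11.20%

11.20%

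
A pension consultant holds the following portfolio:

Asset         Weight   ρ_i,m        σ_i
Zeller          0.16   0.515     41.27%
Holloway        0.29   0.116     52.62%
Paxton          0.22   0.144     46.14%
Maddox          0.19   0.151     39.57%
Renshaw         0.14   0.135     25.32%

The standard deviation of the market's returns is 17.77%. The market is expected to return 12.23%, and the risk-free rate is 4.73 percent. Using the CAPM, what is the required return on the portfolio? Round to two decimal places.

β_Zeller = 0.515 × 41.27% / 17.77% = 1.1961
β_Holloway = 0.116 × 52.62% / 17.77% = 0.3435
β_Paxton = 0.144 × 46.14% / 17.77% = 0.3739
β_Maddox = 0.151 × 39.57% / 17.77% = 0.3362
β_Renshaw = 0.135 × 25.32% / 17.77% = 0.1924
β_P = Σ w_i β_i = 0.16×1.1961 + 0.29×0.3435 + 0.22×0.3739 + 0.19×0.3362 + 0.14×0.1924 = 0.4641
MRP = 12.23% − 4.73% = 7.50%
E(R_P) = R_f + β_P × MRP = 4.73% + 0.4641 × 7.50% = 8.21%

8.21%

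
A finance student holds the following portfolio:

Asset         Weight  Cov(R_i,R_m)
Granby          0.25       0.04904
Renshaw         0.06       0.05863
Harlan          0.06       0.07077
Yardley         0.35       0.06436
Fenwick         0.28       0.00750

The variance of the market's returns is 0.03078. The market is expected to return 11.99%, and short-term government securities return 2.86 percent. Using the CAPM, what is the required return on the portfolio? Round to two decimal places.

16.10%

β_Granby = 0.04904 / 0.03078 = 1.5932
β_Renshaw = 0.05863 / 0.03078 = 1.9048
β_Harlan = 0.07077 / 0.03078 = 2.2992
β_Yardley = 0.06436 / 0.03078 = 2.0910
β_Fenwick = 0.00750 / 0.03078 = 0.2437
β_P = Σ w_i β_i = 0.25×1.5932 + 0.06×1.9048 + 0.06×2.2992 + 0.35×2.0910 + 0.28×0.2437 = 1.4506
MRP = 11.99% − 2.86% = 9.13%
E(R_P) = R_f + β_P × MRP = 2.86% + 1.4506 × 9.13% = 16.10%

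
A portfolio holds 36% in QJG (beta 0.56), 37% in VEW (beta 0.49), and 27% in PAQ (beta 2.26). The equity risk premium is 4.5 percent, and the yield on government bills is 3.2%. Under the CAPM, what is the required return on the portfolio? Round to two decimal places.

β_P = Σ w_i β_i = 0.36×0.56 + 0.37×0.49 + 0.27×2.26 = 0.9931
E(R_P) = R_f + β_P × MRP = 3.2% + 0.9931 × 4.5% = 7.67%

7.67%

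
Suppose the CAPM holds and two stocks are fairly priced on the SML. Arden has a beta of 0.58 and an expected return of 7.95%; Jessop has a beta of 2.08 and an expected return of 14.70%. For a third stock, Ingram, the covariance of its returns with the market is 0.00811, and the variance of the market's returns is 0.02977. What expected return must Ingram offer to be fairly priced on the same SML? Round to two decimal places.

6.57%

MRP = (14.70% − 7.95%) / (2.08 − 0.58) = 4.5000%
R_f = 7.95% − 0.58 × 4.5000% = 5.3400%
β_Ingram = Cov / Var(R_m) = 0.00811 / 0.02977 = 0.2724
E(R_Ingram) = R_f + β × MRP = 5.3400% + 0.2724 × 4.5000% = 6.57%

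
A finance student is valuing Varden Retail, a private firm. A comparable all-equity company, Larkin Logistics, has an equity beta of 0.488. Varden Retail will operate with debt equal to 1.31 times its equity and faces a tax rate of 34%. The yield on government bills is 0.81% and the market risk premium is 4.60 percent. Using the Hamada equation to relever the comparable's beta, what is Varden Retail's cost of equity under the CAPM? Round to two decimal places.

5.00%

β_L = β_U × [1 + (1 − t)(D/E)] = 0.488 × [1 + (1 − 0.34) × 1.31]
    = 0.488 × [1 + 0.66 × 1.31] = 0.488 × 1.8646 = 0.9099
E(R) = R_f + β_L × MRP = 0.81% + 0.9099 × 4.60% = 5.00%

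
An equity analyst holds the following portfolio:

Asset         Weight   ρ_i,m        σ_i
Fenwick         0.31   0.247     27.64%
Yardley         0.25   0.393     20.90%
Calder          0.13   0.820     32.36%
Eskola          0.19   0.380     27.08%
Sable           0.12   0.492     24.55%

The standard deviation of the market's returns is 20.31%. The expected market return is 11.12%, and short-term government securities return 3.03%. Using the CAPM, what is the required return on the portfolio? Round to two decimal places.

β_Fenwick = 0.247 × 27.64% / 20.31% = 0.3361
β_Yardley = 0.393 × 20.90% / 20.31% = 0.4044
β_Calder = 0.820 × 32.36% / 20.31% = 1.3065
β_Eskola = 0.380 × 27.08% / 20.31% = 0.5067
β_Sable = 0.492 × 24.55% / 20.31% = 0.5947
β_P = Σ w_i β_i = 0.31×0.3361 + 0.25×0.4044 + 0.13×1.3065 + 0.19×0.5067 + 0.12×0.5947 = 0.5428
MRP = 11.12% − 3.03% = 8.09%
E(R_P) = R_f + β_P × MRP = 3.03% + 0.5428 × 8.09% = 7.42%

7.42%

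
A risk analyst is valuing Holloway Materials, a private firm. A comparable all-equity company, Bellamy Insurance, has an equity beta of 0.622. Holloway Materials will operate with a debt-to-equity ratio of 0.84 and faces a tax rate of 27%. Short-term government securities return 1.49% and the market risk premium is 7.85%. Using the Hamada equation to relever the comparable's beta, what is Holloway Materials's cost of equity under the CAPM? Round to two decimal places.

9.37%

β_L = β_U × [1 + (1 − t)(D/E)] = 0.622 × [1 + (1 − 0.27) × 0.84]
    = 0.622 × [1 + 0.73 × 0.84] = 0.622 × 1.6132 = 1.0034
E(R) = R_f + β_L × MRP = 1.49% + 1.0034 × 7.85% = 9.37%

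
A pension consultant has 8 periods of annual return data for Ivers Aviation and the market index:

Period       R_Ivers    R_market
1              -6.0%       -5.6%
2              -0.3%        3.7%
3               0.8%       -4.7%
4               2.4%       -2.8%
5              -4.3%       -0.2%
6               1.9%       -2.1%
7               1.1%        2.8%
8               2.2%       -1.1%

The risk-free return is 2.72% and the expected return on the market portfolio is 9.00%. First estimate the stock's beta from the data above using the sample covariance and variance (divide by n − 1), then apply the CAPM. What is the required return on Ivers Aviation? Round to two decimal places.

4.11%

Mean R_i = (-6.0 − 0.3 + 0.8 + 2.4 − 4.3 + 1.9 + 1.1 + 2.2) / 8 = -0.2750%
Mean R_m = (-5.6 + 3.7 − 4.7 − 2.8 − 0.2 − 2.1 + 2.8 − 1.1) / 8 = -1.2500%
Σ(R_i − R̄_i)(R_m − R̄_m) = 16.7900  ⇒  Cov = 16.7900 / 7 = 2.3986
Σ(R_m − R̄_m)² = 75.9800  ⇒  Var(R_m) = 75.9800 / 7 = 10.8543
β = Cov / Var(R_m) = 2.3986 / 10.8543 = 0.2210
MRP = 9.00% − 2.72% = 6.28%
E(R) = R_f + β × MRP = 2.72% + 0.2210 × 6.28% = 4.11%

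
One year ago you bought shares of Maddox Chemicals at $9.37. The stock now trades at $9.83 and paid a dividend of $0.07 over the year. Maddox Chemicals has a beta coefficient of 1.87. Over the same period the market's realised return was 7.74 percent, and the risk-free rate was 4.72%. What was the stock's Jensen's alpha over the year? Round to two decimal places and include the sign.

-4.71%

Realised HPR = (P1 + D1 − P0) / P0 = (9.83 + 0.07 − 9.37) / 9.37 = 0.53 / 9.37 = 5.6564%
MRP = 7.74% − 4.72% = 3.02%
CAPM required = R_f + β·MRP = 4.72% + 1.87 × 3.02% = 10.3674%
α = realised − required = 5.6564% − 10.3674% = -4.71%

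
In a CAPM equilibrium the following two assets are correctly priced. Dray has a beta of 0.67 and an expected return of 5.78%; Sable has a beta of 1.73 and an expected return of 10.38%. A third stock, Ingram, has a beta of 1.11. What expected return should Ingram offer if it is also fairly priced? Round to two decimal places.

7.69%

MRP (SML slope) = (10.38% − 5.78%) / (1.73 − 0.67) = 4.60% / 1.06 = 4.3396%
R_f (intercept) = 5.78% − 0.67 × 4.3396% = 2.8725%
E(R_Ingram) = R_f + β × MRP = 2.8725% + 1.11 × 4.3396% = 7.69%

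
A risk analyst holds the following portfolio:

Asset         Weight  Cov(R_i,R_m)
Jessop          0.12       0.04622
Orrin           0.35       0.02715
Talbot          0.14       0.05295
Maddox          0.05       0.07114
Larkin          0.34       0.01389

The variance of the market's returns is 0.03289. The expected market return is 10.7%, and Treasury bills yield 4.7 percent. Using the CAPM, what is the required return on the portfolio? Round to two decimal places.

10.31%

β_Jessop = 0.04622 / 0.03289 = 1.4053
β_Orrin = 0.02715 / 0.03289 = 0.8255
β_Talbot = 0.05295 / 0.03289 = 1.6099
β_Maddox = 0.07114 / 0.03289 = 2.1630
β_Larkin = 0.01389 / 0.03289 = 0.4223
β_P = Σ w_i β_i = 0.12×1.4053 + 0.35×0.8255 + 0.14×1.6099 + 0.05×2.1630 + 0.34×0.4223 = 0.9347
MRP = 10.7% − 4.7% = 6.00%
E(R_P) = R_f + β_P × MRP = 4.7% + 0.9347 × 6.0% = 10.31%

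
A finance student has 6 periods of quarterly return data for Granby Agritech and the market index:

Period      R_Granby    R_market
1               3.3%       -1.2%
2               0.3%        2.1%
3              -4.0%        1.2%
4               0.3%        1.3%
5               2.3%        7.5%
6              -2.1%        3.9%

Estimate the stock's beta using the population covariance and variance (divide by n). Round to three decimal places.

Mean R_i = (3.3 + 0.3 − 4.0 + 0.3 + 2.3 − 2.1) / 6 = 0.0167%
Mean R_m = (-1.2 + 2.1 + 1.2 + 1.3 + 7.5 + 3.9) / 6 = 2.4667%
Σ(R_i − R̄_i)(R_m − R̄_m) = 1.0733  ⇒  Cov = 1.0733 / 6 = 0.1789
Σ(R_m − R̄_m)² = 43.9333  ⇒  Var(R_m) = 43.9333 / 6 = 7.3222
β = Cov / Var(R_m) = 0.1789 / 7.3222 = 0.0244

0.024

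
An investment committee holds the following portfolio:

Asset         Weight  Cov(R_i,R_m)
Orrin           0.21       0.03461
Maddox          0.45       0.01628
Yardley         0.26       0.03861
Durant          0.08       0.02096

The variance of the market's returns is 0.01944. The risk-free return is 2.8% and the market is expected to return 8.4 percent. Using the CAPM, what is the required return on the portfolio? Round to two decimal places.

10.38%

β_Orrin = 0.03461 / 0.01944 = 1.7803
β_Maddox = 0.01628 / 0.01944 = 0.8374
β_Yardley = 0.03861 / 0.01944 = 1.9861
β_Durant = 0.02096 / 0.01944 = 1.0782
β_P = Σ w_i β_i = 0.21×1.7803 + 0.45×0.8374 + 0.26×1.9861 + 0.08×1.0782 = 1.3533
MRP = 8.4% − 2.8% = 5.60%
E(R_P) = R_f + β_P × MRP = 2.8% + 1.3533 × 5.6% = 10.38%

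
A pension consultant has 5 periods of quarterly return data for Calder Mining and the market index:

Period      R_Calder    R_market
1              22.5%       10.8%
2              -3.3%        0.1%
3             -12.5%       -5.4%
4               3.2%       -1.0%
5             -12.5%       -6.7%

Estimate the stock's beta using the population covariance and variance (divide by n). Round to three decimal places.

Mean R_i = (22.5 − 3.3 − 12.5 + 3.2 − 12.5) / 5 = -0.5200%
Mean R_m = (10.8 + 0.1 − 5.4 − 1.0 − 6.7) / 5 = -0.4400%
Σ(R_i − R̄_i)(R_m − R̄_m) = 389.5760  ⇒  Cov = 389.5760 / 5 = 77.9152
Σ(R_m − R̄_m)² = 190.7320  ⇒  Var(R_m) = 190.7320 / 5 = 38.1464
β = Cov / Var(R_m) = 77.9152 / 38.1464 = 2.0425

2.043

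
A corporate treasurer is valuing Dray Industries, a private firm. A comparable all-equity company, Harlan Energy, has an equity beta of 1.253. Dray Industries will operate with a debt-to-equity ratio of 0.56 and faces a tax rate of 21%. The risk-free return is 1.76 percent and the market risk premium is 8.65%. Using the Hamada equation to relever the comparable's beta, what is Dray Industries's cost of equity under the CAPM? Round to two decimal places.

17.39%

β_L = β_U × [1 + (1 − t)(D/E)] = 1.253 × [1 + (1 − 0.21) × 0.56]
    = 1.253 × [1 + 0.79 × 0.56] = 1.253 × 1.4424 = 1.8073
E(R) = R_f + β_L × MRP = 1.76% + 1.8073 × 8.65% = 17.39%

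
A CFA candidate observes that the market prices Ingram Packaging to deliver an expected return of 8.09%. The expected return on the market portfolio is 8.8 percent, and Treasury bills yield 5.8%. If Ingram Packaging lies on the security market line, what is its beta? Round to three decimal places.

MRP = 8.8% − 5.8% = 3.00%
β = (E(R) − R_f) / MRP = (8.09% − 5.8%) / 3.0% = 2.29% / 3.0% = 0.763

0.763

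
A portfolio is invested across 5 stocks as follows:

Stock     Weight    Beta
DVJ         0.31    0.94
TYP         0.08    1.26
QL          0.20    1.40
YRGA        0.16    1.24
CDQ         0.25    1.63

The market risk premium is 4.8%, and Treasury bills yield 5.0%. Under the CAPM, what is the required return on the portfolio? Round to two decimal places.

β_P = Σ w_i β_i = 0.31×0.94 + 0.08×1.26 + 0.20×1.40 + 0.16×1.24 + 0.25×1.63 = 1.2781
E(R_P) = R_f + β_P × MRP = 5.0% + 1.2781 × 4.8% = 11.13%

11.13%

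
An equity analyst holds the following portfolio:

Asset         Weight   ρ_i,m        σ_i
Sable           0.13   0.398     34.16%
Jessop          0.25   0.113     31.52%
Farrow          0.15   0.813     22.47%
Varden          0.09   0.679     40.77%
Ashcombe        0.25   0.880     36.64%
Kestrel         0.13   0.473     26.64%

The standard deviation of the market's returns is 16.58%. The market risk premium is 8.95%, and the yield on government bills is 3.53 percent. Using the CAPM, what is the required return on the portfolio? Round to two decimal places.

β_Sable = 0.398 × 34.16% / 16.58% = 0.8200
β_Jessop = 0.113 × 31.52% / 16.58% = 0.2148
β_Farrow = 0.813 × 22.47% / 16.58% = 1.1018
β_Varden = 0.679 × 40.77% / 16.58% = 1.6697
β_Ashcombe = 0.880 × 36.64% / 16.58% = 1.9447
β_Kestrel = 0.473 × 26.64% / 16.58% = 0.7600
β_P = Σ w_i β_i = 0.13×0.8200 + 0.25×0.2148 + 0.15×1.1018 + 0.09×1.6697 + 0.25×1.9447 + 0.13×0.7600 = 1.0608
E(R_P) = R_f + β_P × MRP = 3.53% + 1.0608 × 8.95% = 13.02%

13.02%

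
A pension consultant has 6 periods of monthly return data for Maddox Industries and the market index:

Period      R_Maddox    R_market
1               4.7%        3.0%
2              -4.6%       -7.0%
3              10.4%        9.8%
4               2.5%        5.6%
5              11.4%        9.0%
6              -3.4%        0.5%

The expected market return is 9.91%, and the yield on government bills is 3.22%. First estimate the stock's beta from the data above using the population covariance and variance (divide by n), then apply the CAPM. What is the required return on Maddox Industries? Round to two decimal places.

Mean R_i = (4.7 − 4.6 + 10.4 + 2.5 + 11.4 − 3.4) / 6 = 3.5000%
Mean R_m = (3.0 − 7.0 + 9.8 + 5.6 + 9.0 + 0.5) / 6 = 3.4833%
Σ(R_i − R̄_i)(R_m − R̄_m) = 189.9700  ⇒  Cov = 189.9700 / 6 = 31.6617
Σ(R_m − R̄_m)² = 193.8483  ⇒  Var(R_m) = 193.8483 / 6 = 32.3081
β = Cov / Var(R_m) = 31.6617 / 32.3081 = 0.9800
MRP = 9.91% − 3.22% = 6.69%
E(R) = R_f + β × MRP = 3.22% + 0.9800 × 6.69% = 9.78%

9.78%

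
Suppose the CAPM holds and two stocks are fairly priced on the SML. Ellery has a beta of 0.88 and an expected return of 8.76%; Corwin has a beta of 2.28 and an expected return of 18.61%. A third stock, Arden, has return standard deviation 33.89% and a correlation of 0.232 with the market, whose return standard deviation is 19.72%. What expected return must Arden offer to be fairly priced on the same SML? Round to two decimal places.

5.37%

MRP = (18.61% − 8.76%) / (2.28 − 0.88) = 7.0357%
R_f = 8.76% − 0.88 × 7.0357% = 2.5686%
β_Arden = ρ·σ_i/σ_m = 0.232 × 33.89 / 19.72 = 0.3987
E(R_Arden) = R_f + β × MRP = 2.5686% + 0.3987 × 7.0357% = 5.37%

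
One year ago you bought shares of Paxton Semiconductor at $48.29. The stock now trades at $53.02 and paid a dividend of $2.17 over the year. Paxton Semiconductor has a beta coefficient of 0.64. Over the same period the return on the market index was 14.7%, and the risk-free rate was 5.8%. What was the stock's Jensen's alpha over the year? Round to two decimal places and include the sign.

+2.79%

Realised HPR = (P1 + D1 − P0) / P0 = (53.02 + 2.17 − 48.29) / 48.29 = 6.90 / 48.29 = 14.2887%
MRP = 14.7% − 5.8% = 8.90%
CAPM required = R_f + β·MRP = 5.8% + 0.64 × 8.9% = 11.4960%
α = realised − required = 14.2887% − 11.4960% = +2.79%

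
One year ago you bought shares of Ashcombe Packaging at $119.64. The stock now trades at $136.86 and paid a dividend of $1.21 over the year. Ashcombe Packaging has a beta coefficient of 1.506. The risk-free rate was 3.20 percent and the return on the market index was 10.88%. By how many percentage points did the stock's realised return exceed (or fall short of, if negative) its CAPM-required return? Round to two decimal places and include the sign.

+0.64%

Realised HPR = (P1 + D1 − P0) / P0 = (136.86 + 1.21 − 119.64) / 119.64 = 18.43 / 119.64 = 15.4045%
MRP = 10.88% − 3.20% = 7.68%
CAPM required = R_f + β·MRP = 3.20% + 1.506 × 7.68% = 14.76608%
α = realised − required = 15.4045% − 14.76608% = +0.64%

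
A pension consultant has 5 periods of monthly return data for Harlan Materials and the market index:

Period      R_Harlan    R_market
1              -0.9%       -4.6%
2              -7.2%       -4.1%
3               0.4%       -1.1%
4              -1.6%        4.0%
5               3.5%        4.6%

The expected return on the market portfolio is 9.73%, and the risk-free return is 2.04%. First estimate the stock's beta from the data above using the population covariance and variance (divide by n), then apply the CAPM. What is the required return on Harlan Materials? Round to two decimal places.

6.24%

Mean R_i = (-0.9 − 7.2 + 0.4 − 1.6 + 3.5) / 5 = -1.1600%
Mean R_m = (-4.6 − 4.1 − 1.1 + 4.0 + 4.6) / 5 = -0.2400%
Σ(R_i − R̄_i)(R_m − R̄_m) = 41.5280  ⇒  Cov = 41.5280 / 5 = 8.3056
Σ(R_m − R̄_m)² = 76.0520  ⇒  Var(R_m) = 76.0520 / 5 = 15.2104
β = Cov / Var(R_m) = 8.3056 / 15.2104 = 0.5460
MRP = 9.73% − 2.04% = 7.69%
E(R) = R_f + β × MRP = 2.04% + 0.5460 × 7.69% = 6.24%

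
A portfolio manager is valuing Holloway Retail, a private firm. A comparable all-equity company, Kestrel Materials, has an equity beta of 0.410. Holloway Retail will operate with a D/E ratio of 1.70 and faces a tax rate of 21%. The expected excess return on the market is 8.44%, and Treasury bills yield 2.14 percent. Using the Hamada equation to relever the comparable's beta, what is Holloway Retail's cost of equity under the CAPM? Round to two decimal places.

β_L = β_U × [1 + (1 − t)(D/E)] = 0.410 × [1 + (1 − 0.21) × 1.70]
    = 0.410 × [1 + 0.79 × 1.70] = 0.410 × 2.3430 = 0.9606
E(R) = R_f + β_L × MRP = 2.14% + 0.9606 × 8.44% = 10.25%

10.25%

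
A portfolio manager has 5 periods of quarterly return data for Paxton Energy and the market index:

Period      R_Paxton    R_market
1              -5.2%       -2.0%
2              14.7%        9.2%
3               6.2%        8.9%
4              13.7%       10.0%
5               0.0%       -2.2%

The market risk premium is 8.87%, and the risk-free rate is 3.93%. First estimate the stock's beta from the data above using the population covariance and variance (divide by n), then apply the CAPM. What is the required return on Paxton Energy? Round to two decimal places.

Mean R_i = (-5.2 + 14.7 + 6.2 + 13.7 + 0.0) / 5 = 5.8800%
Mean R_m = (-2.0 + 9.2 + 8.9 + 10.0 − 2.2) / 5 = 4.7800%
Σ(R_i − R̄_i)(R_m − R̄_m) = 197.2880  ⇒  Cov = 197.2880 / 5 = 39.4576
Σ(R_m − R̄_m)² = 158.4480  ⇒  Var(R_m) = 158.4480 / 5 = 31.6896
β = Cov / Var(R_m) = 39.4576 / 31.6896 = 1.2451
E(R) = R_f + β × MRP = 3.93% + 1.2451 × 8.87% = 14.97%

14.97%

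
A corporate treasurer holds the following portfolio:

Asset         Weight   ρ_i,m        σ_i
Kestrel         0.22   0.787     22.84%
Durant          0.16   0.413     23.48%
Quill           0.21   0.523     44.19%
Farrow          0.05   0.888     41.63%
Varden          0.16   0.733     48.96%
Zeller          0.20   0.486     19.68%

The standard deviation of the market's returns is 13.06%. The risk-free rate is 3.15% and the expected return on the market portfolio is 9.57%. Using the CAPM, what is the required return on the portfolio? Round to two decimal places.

β_Kestrel = 0.787 × 22.84% / 13.06% = 1.3763
β_Durant = 0.413 × 23.48% / 13.06% = 0.7425
β_Quill = 0.523 × 44.19% / 13.06% = 1.7696
β_Farrow = 0.888 × 41.63% / 13.06% = 2.8306
β_Varden = 0.733 × 48.96% / 13.06% = 2.7479
β_Zeller = 0.486 × 19.68% / 13.06% = 0.7323
β_P = Σ w_i β_i = 0.22×1.3763 + 0.16×0.7425 + 0.21×1.7696 + 0.05×2.8306 + 0.16×2.7479 + 0.20×0.7323 = 1.5209
MRP = 9.57% − 3.15% = 6.42%
E(R_P) = R_f + β_P × MRP = 3.15% + 1.5209 × 6.42% = 12.91%

12.91%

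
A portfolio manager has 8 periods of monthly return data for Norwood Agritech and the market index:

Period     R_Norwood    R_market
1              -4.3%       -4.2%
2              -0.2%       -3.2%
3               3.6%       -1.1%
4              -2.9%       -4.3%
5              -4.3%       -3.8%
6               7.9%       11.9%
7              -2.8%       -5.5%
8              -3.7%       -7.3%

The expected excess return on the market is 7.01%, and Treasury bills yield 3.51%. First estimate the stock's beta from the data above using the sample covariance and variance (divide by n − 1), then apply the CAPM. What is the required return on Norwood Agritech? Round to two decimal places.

Mean R_i = (-4.3 − 0.2 + 3.6 − 2.9 − 4.3 + 7.9 − 2.8 − 3.7) / 8 = -0.8375%
Mean R_m = (-4.2 − 3.2 − 1.1 − 4.3 − 3.8 + 11.9 − 5.5 − 7.3) / 8 = -2.1875%
Σ(R_i − R̄_i)(R_m − R̄_m) = 165.3138  ⇒  Cov = 165.3138 / 7 = 23.6163
Σ(R_m − R̄_m)² = 248.8888  ⇒  Var(R_m) = 248.8888 / 7 = 35.5555
β = Cov / Var(R_m) = 23.6163 / 35.5555 = 0.6642
E(R) = R_f + β × MRP = 3.51% + 0.6642 × 7.01% = 8.17%

8.17%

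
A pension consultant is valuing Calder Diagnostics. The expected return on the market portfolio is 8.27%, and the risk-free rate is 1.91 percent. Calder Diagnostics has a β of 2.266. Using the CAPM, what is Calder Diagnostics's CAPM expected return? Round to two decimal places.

Market risk premium = E(R_m) − R_f = 8.27% − 1.91% = 6.36%
E(R) = R_f + β × MRP = 1.91% + 2.266 × 6.36% = 16.32%

16.32%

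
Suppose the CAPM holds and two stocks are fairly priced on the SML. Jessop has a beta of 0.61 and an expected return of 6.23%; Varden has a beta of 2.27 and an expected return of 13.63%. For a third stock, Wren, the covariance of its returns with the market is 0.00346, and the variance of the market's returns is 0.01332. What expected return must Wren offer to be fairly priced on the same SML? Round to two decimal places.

MRP = (13.63% − 6.23%) / (2.27 − 0.61) = 4.4578%
R_f = 6.23% − 0.61 × 4.4578% = 3.5107%
β_Wren = Cov / Var(R_m) = 0.00346 / 0.01332 = 0.2598
E(R_Wren) = R_f + β × MRP = 3.5107% + 0.2598 × 4.4578% = 4.67%

4.67%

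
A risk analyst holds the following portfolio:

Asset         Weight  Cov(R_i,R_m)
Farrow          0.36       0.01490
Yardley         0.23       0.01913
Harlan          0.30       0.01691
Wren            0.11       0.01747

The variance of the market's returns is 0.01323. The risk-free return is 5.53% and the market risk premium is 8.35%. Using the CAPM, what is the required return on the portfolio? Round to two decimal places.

16.11%

β_Farrow = 0.01490 / 0.01323 = 1.1262
β_Yardley = 0.01913 / 0.01323 = 1.4460
β_Harlan = 0.01691 / 0.01323 = 1.2782
β_Wren = 0.01747 / 0.01323 = 1.3205
β_P = Σ w_i β_i = 0.36×1.1262 + 0.23×1.4460 + 0.30×1.2782 + 0.11×1.3205 = 1.2667
E(R_P) = R_f + β_P × MRP = 5.53% + 1.2667 × 8.35% = 16.11%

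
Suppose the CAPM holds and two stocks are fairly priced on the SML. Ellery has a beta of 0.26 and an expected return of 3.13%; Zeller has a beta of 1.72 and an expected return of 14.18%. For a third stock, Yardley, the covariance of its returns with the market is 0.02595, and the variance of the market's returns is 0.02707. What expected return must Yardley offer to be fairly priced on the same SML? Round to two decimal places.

MRP = (14.18% − 3.13%) / (1.72 − 0.26) = 7.5685%
R_f = 3.13% − 0.26 × 7.5685% = 1.1622%
β_Yardley = Cov / Var(R_m) = 0.02595 / 0.02707 = 0.9586
E(R_Yardley) = R_f + β × MRP = 1.1622% + 0.9586 × 7.5685% = 8.42%

8.42%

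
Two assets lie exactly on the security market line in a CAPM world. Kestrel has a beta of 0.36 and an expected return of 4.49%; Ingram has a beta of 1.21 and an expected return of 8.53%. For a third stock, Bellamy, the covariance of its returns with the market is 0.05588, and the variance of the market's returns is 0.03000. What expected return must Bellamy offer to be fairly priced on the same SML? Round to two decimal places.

11.63%

MRP = (8.53% − 4.49%) / (1.21 − 0.36) = 4.7529%
R_f = 4.49% − 0.36 × 4.7529% = 2.7790%
β_Bellamy = Cov / Var(R_m) = 0.05588 / 0.03000 = 1.8627
E(R_Bellamy) = R_f + β × MRP = 2.7790% + 1.8627 × 4.7529% = 11.63%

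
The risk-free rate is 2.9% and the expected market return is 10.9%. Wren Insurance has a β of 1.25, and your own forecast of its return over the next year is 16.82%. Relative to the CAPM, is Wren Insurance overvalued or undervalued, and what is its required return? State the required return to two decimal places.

MRP = 10.9% − 2.9% = 8.00%
Required return = R_f + β·MRP = 2.9% + 1.25 × 8.0% = 12.90%
Forecast 16.82% > required 12.90% → the stock plots above the SML → undervalued.

Undervalued; required return 12.90%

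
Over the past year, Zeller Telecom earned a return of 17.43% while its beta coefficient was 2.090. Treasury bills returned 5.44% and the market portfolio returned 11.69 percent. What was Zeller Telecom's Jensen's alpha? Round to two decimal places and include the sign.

Market excess return = 11.69% − 5.44% = 6.25%
CAPM benchmark = R_f + β(R_m − R_f) = 5.44% + 2.090 × 6.25% = 18.50250%
α = actual − benchmark = 17.43% − 18.50250% = -1.07%

-1.07%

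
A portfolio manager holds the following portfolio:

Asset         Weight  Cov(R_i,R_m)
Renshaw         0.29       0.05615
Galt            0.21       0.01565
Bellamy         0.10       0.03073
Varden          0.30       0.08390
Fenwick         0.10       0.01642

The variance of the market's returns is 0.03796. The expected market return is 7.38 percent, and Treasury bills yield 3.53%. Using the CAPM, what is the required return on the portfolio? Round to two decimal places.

8.55%

β_Renshaw = 0.05615 / 0.03796 = 1.4792
β_Galt = 0.01565 / 0.03796 = 0.4123
β_Bellamy = 0.03073 / 0.03796 = 0.8095
β_Varden = 0.08390 / 0.03796 = 2.2102
β_Fenwick = 0.01642 / 0.03796 = 0.4326
β_P = Σ w_i β_i = 0.29×1.4792 + 0.21×0.4123 + 0.10×0.8095 + 0.30×2.2102 + 0.10×0.4326 = 1.3028
MRP = 7.38% − 3.53% = 3.85%
E(R_P) = R_f + β_P × MRP = 3.53% + 1.3028 × 3.85% = 8.55%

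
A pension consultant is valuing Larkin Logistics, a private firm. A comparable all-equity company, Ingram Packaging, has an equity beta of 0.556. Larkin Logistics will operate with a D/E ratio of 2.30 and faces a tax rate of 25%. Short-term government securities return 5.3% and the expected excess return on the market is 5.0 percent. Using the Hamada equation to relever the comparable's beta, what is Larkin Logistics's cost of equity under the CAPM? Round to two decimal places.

12.88%

β_L = β_U × [1 + (1 − t)(D/E)] = 0.556 × [1 + (1 − 0.25) × 2.30]
    = 0.556 × [1 + 0.75 × 2.30] = 0.556 × 2.7250 = 1.5151
E(R) = R_f + β_L × MRP = 5.3% + 1.5151 × 5.0% = 12.88%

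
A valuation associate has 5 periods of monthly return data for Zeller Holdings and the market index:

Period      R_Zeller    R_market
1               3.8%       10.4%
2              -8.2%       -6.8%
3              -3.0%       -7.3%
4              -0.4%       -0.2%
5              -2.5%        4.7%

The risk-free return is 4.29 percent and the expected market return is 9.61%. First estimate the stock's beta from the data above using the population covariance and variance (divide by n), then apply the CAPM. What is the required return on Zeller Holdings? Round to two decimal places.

6.77%

Mean R_i = (3.8 − 8.2 − 3.0 − 0.4 − 2.5) / 5 = -2.0600%
Mean R_m = (10.4 − 6.8 − 7.3 − 0.2 + 4.7) / 5 = 0.1600%
Σ(R_i − R̄_i)(R_m − R̄_m) = 107.1580  ⇒  Cov = 107.1580 / 5 = 21.4316
Σ(R_m − R̄_m)² = 229.6920  ⇒  Var(R_m) = 229.6920 / 5 = 45.9384
β = Cov / Var(R_m) = 21.4316 / 45.9384 = 0.4665
MRP = 9.61% − 4.29% = 5.32%
E(R) = R_f + β × MRP = 4.29% + 0.4665 × 5.32% = 6.77%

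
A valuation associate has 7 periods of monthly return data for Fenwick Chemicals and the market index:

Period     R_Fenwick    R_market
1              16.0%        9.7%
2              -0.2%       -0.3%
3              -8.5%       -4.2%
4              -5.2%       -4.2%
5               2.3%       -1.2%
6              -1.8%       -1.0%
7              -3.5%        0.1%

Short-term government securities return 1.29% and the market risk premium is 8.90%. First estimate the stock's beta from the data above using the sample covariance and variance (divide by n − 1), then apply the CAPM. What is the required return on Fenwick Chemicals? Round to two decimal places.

Mean R_i = (16.0 − 0.2 − 8.5 − 5.2 + 2.3 − 1.8 − 3.5) / 7 = -0.1286%
Mean R_m = (9.7 − 0.3 − 4.2 − 4.2 − 1.2 − 1.0 + 0.1) / 7 = -0.1571%
Σ(R_i − R̄_i)(R_m − R̄_m) = 211.3486  ⇒  Cov = 211.3486 / 6 = 35.2248
Σ(R_m − R̄_m)² = 131.7371  ⇒  Var(R_m) = 131.7371 / 6 = 21.9562
β = Cov / Var(R_m) = 35.2248 / 21.9562 = 1.6043
E(R) = R_f + β × MRP = 1.29% + 1.6043 × 8.90% = 15.57%

15.57%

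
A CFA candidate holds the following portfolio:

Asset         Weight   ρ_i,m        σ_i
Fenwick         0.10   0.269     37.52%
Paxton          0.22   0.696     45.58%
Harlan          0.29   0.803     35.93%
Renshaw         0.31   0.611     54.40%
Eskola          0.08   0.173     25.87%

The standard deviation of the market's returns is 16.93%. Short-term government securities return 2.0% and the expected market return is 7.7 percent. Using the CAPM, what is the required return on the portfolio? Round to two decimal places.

β_Fenwick = 0.269 × 37.52% / 16.93% = 0.5962
β_Paxton = 0.696 × 45.58% / 16.93% = 1.8738
β_Harlan = 0.803 × 35.93% / 16.93% = 1.7042
β_Renshaw = 0.611 × 54.40% / 16.93% = 1.9633
β_Eskola = 0.173 × 25.87% / 16.93% = 0.2644
β_P = Σ w_i β_i = 0.10×0.5962 + 0.22×1.8738 + 0.29×1.7042 + 0.31×1.9633 + 0.08×0.2644 = 1.5958
MRP = 7.7% − 2.0% = 5.70%
E(R_P) = R_f + β_P × MRP = 2.0% + 1.5958 × 5.7% = 11.10%

11.10%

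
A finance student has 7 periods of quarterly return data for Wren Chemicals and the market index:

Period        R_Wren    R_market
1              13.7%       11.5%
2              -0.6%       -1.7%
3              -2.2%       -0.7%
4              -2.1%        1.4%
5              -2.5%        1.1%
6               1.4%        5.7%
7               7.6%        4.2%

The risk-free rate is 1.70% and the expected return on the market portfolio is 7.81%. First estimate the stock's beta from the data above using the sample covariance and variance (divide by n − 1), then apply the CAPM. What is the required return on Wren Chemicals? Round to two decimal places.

Mean R_i = (13.7 − 0.6 − 2.2 − 2.1 − 2.5 + 1.4 + 7.6) / 7 = 2.1857%
Mean R_m = (11.5 − 1.7 − 0.7 + 1.4 + 1.1 + 5.7 + 4.2) / 7 = 3.0714%
Σ(R_i − R̄_i)(R_m − R̄_m) = 147.3271  ⇒  Cov = 147.3271 / 6 = 24.5545
Σ(R_m − R̄_m)² = 122.8943  ⇒  Var(R_m) = 122.8943 / 6 = 20.4824
β = Cov / Var(R_m) = 24.5545 / 20.4824 = 1.1988
MRP = 7.81% − 1.70% = 6.11%
E(R) = R_f + β × MRP = 1.70% + 1.1988 × 6.11% = 9.02%

9.02%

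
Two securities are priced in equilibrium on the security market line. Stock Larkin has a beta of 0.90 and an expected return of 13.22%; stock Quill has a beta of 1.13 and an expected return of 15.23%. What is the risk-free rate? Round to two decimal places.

Both satisfy E(R) = R_f + β·MRP, so the slope of the SML is
MRP = (15.23% − 13.22%) / (1.13 − 0.90) = 2.01% / 0.23 = 8.7391%
R_f = E(R_Larkin) − β_Larkin·MRP = 13.22% − 0.90 × 8.7391% = 5.3548%

5.35%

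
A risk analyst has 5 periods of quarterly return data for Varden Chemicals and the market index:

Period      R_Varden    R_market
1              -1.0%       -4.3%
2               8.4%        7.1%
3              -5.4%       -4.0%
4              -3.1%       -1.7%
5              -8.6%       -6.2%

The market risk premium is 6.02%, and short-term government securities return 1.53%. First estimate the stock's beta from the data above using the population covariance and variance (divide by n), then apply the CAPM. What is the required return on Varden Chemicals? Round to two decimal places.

Mean R_i = (-1.0 + 8.4 − 5.4 − 3.1 − 8.6) / 5 = -1.9400%
Mean R_m = (-4.3 + 7.1 − 4.0 − 1.7 − 6.2) / 5 = -1.8200%
Σ(R_i − R̄_i)(R_m − R̄_m) = 126.4760  ⇒  Cov = 126.4760 / 5 = 25.2952
Σ(R_m − R̄_m)² = 109.6680  ⇒  Var(R_m) = 109.6680 / 5 = 21.9336
β = Cov / Var(R_m) = 25.2952 / 21.9336 = 1.1533
E(R) = R_f + β × MRP = 1.53% + 1.1533 × 6.02% = 8.47%

8.47%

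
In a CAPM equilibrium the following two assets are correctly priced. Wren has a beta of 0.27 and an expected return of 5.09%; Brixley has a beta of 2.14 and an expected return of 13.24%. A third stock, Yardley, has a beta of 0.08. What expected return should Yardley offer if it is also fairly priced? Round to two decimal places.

MRP (SML slope) = (13.24% − 5.09%) / (2.14 − 0.27) = 8.15% / 1.87 = 4.3583%
R_f (intercept) = 5.09% − 0.27 × 4.3583% = 3.9133%
E(R_Yardley) = R_f + β × MRP = 3.9133% + 0.08 × 4.3583% = 4.26%

4.26%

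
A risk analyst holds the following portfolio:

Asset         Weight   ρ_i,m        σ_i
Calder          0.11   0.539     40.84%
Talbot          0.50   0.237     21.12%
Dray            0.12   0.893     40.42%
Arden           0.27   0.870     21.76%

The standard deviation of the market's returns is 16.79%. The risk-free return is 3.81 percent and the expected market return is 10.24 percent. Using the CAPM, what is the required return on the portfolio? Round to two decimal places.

9.31%

β_Calder = 0.539 × 40.84% / 16.79% = 1.3111
β_Talbot = 0.237 × 21.12% / 16.79% = 0.2981
β_Dray = 0.893 × 40.42% / 16.79% = 2.1498
β_Arden = 0.870 × 21.76% / 16.79% = 1.1275
β_P = Σ w_i β_i = 0.11×1.3111 + 0.50×0.2981 + 0.12×2.1498 + 0.27×1.1275 = 0.8557
MRP = 10.24% − 3.81% = 6.43%
E(R_P) = R_f + β_P × MRP = 3.81% + 0.8557 × 6.43% = 9.31%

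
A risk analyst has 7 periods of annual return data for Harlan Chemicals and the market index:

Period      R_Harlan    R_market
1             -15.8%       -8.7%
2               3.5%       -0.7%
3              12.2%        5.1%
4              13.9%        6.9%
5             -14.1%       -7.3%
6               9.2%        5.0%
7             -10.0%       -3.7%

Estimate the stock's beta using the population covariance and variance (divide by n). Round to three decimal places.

Mean R_i = (-15.8 + 3.5 + 12.2 + 13.9 − 14.1 + 9.2 − 10.0) / 7 = -0.1571%
Mean R_m = (-8.7 − 0.7 + 5.1 + 6.9 − 7.3 + 5.0 − 3.7) / 7 = -0.4857%
Σ(R_i − R̄_i)(R_m − R̄_m) = 478.5357  ⇒  Cov = 478.5357 / 7 = 68.3622
Σ(R_m − R̄_m)² = 240.1286  ⇒  Var(R_m) = 240.1286 / 7 = 34.3041
β = Cov / Var(R_m) = 68.3622 / 34.3041 = 1.9928

1.993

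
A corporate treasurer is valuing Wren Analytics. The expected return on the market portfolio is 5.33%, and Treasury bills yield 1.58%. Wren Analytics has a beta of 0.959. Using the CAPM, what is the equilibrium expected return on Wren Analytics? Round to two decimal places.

5.18%

Market risk premium = E(R_m) − R_f = 5.33% − 1.58% = 3.75%
E(R) = R_f + β × MRP = 1.58% + 0.959 × 3.75% = 5.18%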